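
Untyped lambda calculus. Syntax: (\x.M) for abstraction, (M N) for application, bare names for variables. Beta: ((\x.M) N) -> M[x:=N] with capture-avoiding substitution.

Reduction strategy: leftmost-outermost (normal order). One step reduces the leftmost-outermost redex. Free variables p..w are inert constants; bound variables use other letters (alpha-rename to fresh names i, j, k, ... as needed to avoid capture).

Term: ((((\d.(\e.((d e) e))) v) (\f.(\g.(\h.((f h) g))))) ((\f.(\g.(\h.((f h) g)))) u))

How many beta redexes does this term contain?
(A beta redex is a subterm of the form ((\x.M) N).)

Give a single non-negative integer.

Answer: 2

Derivation:
Term: ((((\d.(\e.((d e) e))) v) (\f.(\g.(\h.((f h) g))))) ((\f.(\g.(\h.((f h) g)))) u))
  Redex: ((\d.(\e.((d e) e))) v)
  Redex: ((\f.(\g.(\h.((f h) g)))) u)
Total redexes: 2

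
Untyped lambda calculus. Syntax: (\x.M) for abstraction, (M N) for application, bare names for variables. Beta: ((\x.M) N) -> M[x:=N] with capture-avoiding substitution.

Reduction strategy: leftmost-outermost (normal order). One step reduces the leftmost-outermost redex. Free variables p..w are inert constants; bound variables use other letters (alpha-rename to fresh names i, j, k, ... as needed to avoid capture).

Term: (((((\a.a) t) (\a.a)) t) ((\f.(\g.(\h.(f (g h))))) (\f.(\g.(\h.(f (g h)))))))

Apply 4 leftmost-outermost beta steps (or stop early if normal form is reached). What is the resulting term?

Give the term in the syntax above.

Step 0: (((((\a.a) t) (\a.a)) t) ((\f.(\g.(\h.(f (g h))))) (\f.(\g.(\h.(f (g h)))))))
Step 1: (((t (\a.a)) t) ((\f.(\g.(\h.(f (g h))))) (\f.(\g.(\h.(f (g h)))))))
Step 2: (((t (\a.a)) t) (\g.(\h.((\f.(\g.(\h.(f (g h))))) (g h)))))
Step 3: (((t (\a.a)) t) (\g.(\h.(\i.(\j.((g h) (i j)))))))
Step 4: (normal form reached)

Answer: (((t (\a.a)) t) (\g.(\h.(\i.(\j.((g h) (i j)))))))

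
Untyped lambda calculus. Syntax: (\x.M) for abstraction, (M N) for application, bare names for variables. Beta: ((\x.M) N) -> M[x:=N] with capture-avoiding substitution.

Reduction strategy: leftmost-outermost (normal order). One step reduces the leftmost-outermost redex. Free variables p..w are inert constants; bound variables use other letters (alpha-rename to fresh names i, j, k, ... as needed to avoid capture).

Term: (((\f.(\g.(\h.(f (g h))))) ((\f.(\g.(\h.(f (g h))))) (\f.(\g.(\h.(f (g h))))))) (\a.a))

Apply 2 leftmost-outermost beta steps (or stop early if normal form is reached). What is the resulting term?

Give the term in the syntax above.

Answer: (\h.(((\f.(\g.(\h.(f (g h))))) (\f.(\g.(\h.(f (g h)))))) ((\a.a) h)))

Derivation:
Step 0: (((\f.(\g.(\h.(f (g h))))) ((\f.(\g.(\h.(f (g h))))) (\f.(\g.(\h.(f (g h))))))) (\a.a))
Step 1: ((\g.(\h.(((\f.(\g.(\h.(f (g h))))) (\f.(\g.(\h.(f (g h)))))) (g h)))) (\a.a))
Step 2: (\h.(((\f.(\g.(\h.(f (g h))))) (\f.(\g.(\h.(f (g h)))))) ((\a.a) h)))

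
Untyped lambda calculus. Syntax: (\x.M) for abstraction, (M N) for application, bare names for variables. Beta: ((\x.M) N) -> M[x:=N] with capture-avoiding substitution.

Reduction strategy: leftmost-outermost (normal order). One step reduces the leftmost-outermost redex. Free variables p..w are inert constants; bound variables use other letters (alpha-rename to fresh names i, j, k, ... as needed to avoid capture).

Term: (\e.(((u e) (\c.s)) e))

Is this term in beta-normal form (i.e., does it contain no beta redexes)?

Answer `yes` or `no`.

Term: (\e.(((u e) (\c.s)) e))
No beta redexes found.

Answer: yes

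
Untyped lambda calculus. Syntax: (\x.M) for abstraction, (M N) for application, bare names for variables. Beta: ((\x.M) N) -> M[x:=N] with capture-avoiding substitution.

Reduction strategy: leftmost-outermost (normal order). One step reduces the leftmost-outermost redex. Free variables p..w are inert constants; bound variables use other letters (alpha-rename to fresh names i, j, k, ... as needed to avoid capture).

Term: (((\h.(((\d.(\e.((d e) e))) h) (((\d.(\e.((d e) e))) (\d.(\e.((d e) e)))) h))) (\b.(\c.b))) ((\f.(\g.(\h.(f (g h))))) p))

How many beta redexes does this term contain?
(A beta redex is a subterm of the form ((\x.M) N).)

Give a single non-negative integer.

Term: (((\h.(((\d.(\e.((d e) e))) h) (((\d.(\e.((d e) e))) (\d.(\e.((d e) e)))) h))) (\b.(\c.b))) ((\f.(\g.(\h.(f (g h))))) p))
  Redex: ((\h.(((\d.(\e.((d e) e))) h) (((\d.(\e.((d e) e))) (\d.(\e.((d e) e)))) h))) (\b.(\c.b)))
  Redex: ((\d.(\e.((d e) e))) h)
  Redex: ((\d.(\e.((d e) e))) (\d.(\e.((d e) e))))
  Redex: ((\f.(\g.(\h.(f (g h))))) p)
Total redexes: 4

Answer: 4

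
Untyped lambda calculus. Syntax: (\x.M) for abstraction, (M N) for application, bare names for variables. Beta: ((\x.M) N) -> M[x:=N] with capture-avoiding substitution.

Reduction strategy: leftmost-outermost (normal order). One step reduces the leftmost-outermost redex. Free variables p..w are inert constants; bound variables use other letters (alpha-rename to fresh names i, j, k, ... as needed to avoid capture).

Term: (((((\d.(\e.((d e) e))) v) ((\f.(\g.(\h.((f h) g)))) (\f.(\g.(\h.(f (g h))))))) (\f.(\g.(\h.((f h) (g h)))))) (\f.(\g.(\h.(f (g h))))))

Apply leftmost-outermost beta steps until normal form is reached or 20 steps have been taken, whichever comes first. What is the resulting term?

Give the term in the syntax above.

Step 0: (((((\d.(\e.((d e) e))) v) ((\f.(\g.(\h.((f h) g)))) (\f.(\g.(\h.(f (g h))))))) (\f.(\g.(\h.((f h) (g h)))))) (\f.(\g.(\h.(f (g h))))))
Step 1: ((((\e.((v e) e)) ((\f.(\g.(\h.((f h) g)))) (\f.(\g.(\h.(f (g h))))))) (\f.(\g.(\h.((f h) (g h)))))) (\f.(\g.(\h.(f (g h))))))
Step 2: ((((v ((\f.(\g.(\h.((f h) g)))) (\f.(\g.(\h.(f (g h))))))) ((\f.(\g.(\h.((f h) g)))) (\f.(\g.(\h.(f (g h))))))) (\f.(\g.(\h.((f h) (g h)))))) (\f.(\g.(\h.(f (g h))))))
Step 3: ((((v (\g.(\h.(((\f.(\g.(\h.(f (g h))))) h) g)))) ((\f.(\g.(\h.((f h) g)))) (\f.(\g.(\h.(f (g h))))))) (\f.(\g.(\h.((f h) (g h)))))) (\f.(\g.(\h.(f (g h))))))
Step 4: ((((v (\g.(\h.((\g.(\i.(h (g i)))) g)))) ((\f.(\g.(\h.((f h) g)))) (\f.(\g.(\h.(f (g h))))))) (\f.(\g.(\h.((f h) (g h)))))) (\f.(\g.(\h.(f (g h))))))
Step 5: ((((v (\g.(\h.(\i.(h (g i)))))) ((\f.(\g.(\h.((f h) g)))) (\f.(\g.(\h.(f (g h))))))) (\f.(\g.(\h.((f h) (g h)))))) (\f.(\g.(\h.(f (g h))))))
Step 6: ((((v (\g.(\h.(\i.(h (g i)))))) (\g.(\h.(((\f.(\g.(\h.(f (g h))))) h) g)))) (\f.(\g.(\h.((f h) (g h)))))) (\f.(\g.(\h.(f (g h))))))
Step 7: ((((v (\g.(\h.(\i.(h (g i)))))) (\g.(\h.((\g.(\i.(h (g i)))) g)))) (\f.(\g.(\h.((f h) (g h)))))) (\f.(\g.(\h.(f (g h))))))
Step 8: ((((v (\g.(\h.(\i.(h (g i)))))) (\g.(\h.(\i.(h (g i)))))) (\f.(\g.(\h.((f h) (g h)))))) (\f.(\g.(\h.(f (g h))))))

Answer: ((((v (\g.(\h.(\i.(h (g i)))))) (\g.(\h.(\i.(h (g i)))))) (\f.(\g.(\h.((f h) (g h)))))) (\f.(\g.(\h.(f (g h))))))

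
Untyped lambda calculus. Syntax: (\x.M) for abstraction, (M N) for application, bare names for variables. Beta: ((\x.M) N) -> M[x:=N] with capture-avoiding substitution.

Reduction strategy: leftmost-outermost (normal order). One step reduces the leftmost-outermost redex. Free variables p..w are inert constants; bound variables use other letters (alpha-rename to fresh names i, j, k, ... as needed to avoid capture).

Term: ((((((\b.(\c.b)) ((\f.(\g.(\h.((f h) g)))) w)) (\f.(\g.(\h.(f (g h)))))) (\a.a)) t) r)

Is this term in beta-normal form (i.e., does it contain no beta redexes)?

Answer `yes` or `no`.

Answer: no

Derivation:
Term: ((((((\b.(\c.b)) ((\f.(\g.(\h.((f h) g)))) w)) (\f.(\g.(\h.(f (g h)))))) (\a.a)) t) r)
Found 2 beta redex(es).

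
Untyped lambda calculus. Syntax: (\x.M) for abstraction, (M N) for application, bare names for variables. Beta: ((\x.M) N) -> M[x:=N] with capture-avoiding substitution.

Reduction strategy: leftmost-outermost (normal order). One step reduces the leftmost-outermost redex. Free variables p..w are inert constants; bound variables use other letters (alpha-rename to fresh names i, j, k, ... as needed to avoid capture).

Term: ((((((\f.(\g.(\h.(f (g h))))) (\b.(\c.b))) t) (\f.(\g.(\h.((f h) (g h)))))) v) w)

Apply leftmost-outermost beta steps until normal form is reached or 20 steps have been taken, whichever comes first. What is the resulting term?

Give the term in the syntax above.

Answer: ((t (\f.(\g.(\h.((f h) (g h)))))) w)

Derivation:
Step 0: ((((((\f.(\g.(\h.(f (g h))))) (\b.(\c.b))) t) (\f.(\g.(\h.((f h) (g h)))))) v) w)
Step 1: (((((\g.(\h.((\b.(\c.b)) (g h)))) t) (\f.(\g.(\h.((f h) (g h)))))) v) w)
Step 2: ((((\h.((\b.(\c.b)) (t h))) (\f.(\g.(\h.((f h) (g h)))))) v) w)
Step 3: ((((\b.(\c.b)) (t (\f.(\g.(\h.((f h) (g h))))))) v) w)
Step 4: (((\c.(t (\f.(\g.(\h.((f h) (g h))))))) v) w)
Step 5: ((t (\f.(\g.(\h.((f h) (g h)))))) w)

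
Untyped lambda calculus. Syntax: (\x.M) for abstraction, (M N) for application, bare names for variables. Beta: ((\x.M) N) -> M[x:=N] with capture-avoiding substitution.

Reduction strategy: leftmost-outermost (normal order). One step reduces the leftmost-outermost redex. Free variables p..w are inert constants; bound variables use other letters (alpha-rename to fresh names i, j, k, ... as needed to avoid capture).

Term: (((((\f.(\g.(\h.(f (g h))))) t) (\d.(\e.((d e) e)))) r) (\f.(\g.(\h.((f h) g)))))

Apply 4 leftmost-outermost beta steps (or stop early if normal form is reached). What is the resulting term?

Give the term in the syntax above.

Step 0: (((((\f.(\g.(\h.(f (g h))))) t) (\d.(\e.((d e) e)))) r) (\f.(\g.(\h.((f h) g)))))
Step 1: ((((\g.(\h.(t (g h)))) (\d.(\e.((d e) e)))) r) (\f.(\g.(\h.((f h) g)))))
Step 2: (((\h.(t ((\d.(\e.((d e) e))) h))) r) (\f.(\g.(\h.((f h) g)))))
Step 3: ((t ((\d.(\e.((d e) e))) r)) (\f.(\g.(\h.((f h) g)))))
Step 4: ((t (\e.((r e) e))) (\f.(\g.(\h.((f h) g)))))

Answer: ((t (\e.((r e) e))) (\f.(\g.(\h.((f h) g)))))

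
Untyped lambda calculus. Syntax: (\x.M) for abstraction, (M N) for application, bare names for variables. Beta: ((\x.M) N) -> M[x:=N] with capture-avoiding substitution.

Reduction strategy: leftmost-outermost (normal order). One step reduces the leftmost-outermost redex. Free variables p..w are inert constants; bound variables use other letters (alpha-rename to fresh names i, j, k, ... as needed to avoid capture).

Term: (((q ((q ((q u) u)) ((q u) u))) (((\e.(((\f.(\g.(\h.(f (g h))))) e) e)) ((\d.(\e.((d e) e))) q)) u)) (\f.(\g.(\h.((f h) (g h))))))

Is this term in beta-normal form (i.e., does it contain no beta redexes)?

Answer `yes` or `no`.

Answer: no

Derivation:
Term: (((q ((q ((q u) u)) ((q u) u))) (((\e.(((\f.(\g.(\h.(f (g h))))) e) e)) ((\d.(\e.((d e) e))) q)) u)) (\f.(\g.(\h.((f h) (g h))))))
Found 3 beta redex(es).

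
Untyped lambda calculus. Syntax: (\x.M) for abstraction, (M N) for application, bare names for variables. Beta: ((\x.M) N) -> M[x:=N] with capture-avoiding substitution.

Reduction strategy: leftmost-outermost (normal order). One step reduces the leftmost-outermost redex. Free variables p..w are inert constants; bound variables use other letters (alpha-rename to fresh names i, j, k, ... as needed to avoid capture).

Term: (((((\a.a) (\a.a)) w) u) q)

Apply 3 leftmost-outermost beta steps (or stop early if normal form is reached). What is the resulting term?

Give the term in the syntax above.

Step 0: (((((\a.a) (\a.a)) w) u) q)
Step 1: ((((\a.a) w) u) q)
Step 2: ((w u) q)
Step 3: (normal form reached)

Answer: ((w u) q)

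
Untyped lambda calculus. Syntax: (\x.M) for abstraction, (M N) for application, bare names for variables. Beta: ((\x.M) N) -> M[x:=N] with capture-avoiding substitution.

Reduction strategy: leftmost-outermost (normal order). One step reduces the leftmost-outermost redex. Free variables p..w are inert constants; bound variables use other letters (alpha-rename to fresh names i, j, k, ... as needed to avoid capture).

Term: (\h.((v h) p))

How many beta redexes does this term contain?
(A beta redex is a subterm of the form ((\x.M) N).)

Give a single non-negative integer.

Term: (\h.((v h) p))
  (no redexes)
Total redexes: 0

Answer: 0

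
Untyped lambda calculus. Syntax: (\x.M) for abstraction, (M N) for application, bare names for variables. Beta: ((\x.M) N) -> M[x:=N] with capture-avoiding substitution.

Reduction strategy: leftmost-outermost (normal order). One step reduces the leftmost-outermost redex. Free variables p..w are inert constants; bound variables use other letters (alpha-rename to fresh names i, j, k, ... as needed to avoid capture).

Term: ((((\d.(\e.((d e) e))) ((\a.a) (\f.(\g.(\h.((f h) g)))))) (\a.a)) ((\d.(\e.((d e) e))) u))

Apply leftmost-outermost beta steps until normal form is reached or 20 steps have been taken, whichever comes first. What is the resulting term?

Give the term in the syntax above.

Answer: ((u (\a.a)) (\a.a))

Derivation:
Step 0: ((((\d.(\e.((d e) e))) ((\a.a) (\f.(\g.(\h.((f h) g)))))) (\a.a)) ((\d.(\e.((d e) e))) u))
Step 1: (((\e.((((\a.a) (\f.(\g.(\h.((f h) g))))) e) e)) (\a.a)) ((\d.(\e.((d e) e))) u))
Step 2: (((((\a.a) (\f.(\g.(\h.((f h) g))))) (\a.a)) (\a.a)) ((\d.(\e.((d e) e))) u))
Step 3: ((((\f.(\g.(\h.((f h) g)))) (\a.a)) (\a.a)) ((\d.(\e.((d e) e))) u))
Step 4: (((\g.(\h.(((\a.a) h) g))) (\a.a)) ((\d.(\e.((d e) e))) u))
Step 5: ((\h.(((\a.a) h) (\a.a))) ((\d.(\e.((d e) e))) u))
Step 6: (((\a.a) ((\d.(\e.((d e) e))) u)) (\a.a))
Step 7: (((\d.(\e.((d e) e))) u) (\a.a))
Step 8: ((\e.((u e) e)) (\a.a))
Step 9: ((u (\a.a)) (\a.a))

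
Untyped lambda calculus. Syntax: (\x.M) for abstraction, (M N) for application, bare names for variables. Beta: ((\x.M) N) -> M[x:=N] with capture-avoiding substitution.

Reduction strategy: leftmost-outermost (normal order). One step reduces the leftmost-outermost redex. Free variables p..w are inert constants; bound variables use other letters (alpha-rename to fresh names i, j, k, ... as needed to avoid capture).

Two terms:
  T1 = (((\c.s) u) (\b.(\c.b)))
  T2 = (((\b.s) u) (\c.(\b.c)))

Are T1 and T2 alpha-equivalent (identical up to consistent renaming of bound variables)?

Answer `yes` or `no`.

Answer: yes

Derivation:
Term 1: (((\c.s) u) (\b.(\c.b)))
Term 2: (((\b.s) u) (\c.(\b.c)))
Alpha-equivalence: compare structure up to binder renaming.
Result: True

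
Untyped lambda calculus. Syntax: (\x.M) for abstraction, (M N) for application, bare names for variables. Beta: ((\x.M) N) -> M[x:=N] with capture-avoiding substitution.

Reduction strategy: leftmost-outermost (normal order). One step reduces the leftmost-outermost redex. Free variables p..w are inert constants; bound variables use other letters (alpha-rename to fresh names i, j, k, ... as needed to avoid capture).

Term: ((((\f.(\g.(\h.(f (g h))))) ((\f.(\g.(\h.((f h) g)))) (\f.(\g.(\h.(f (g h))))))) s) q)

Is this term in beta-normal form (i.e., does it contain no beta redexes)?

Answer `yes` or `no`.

Term: ((((\f.(\g.(\h.(f (g h))))) ((\f.(\g.(\h.((f h) g)))) (\f.(\g.(\h.(f (g h))))))) s) q)
Found 2 beta redex(es).

Answer: no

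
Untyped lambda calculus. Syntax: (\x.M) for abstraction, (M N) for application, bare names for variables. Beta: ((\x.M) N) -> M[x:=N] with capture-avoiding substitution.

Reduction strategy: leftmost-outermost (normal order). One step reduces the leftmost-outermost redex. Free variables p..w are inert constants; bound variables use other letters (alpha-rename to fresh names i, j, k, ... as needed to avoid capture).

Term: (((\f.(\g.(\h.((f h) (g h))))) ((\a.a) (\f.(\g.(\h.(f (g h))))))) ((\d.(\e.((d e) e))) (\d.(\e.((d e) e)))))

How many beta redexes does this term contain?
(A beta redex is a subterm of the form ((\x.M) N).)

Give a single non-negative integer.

Term: (((\f.(\g.(\h.((f h) (g h))))) ((\a.a) (\f.(\g.(\h.(f (g h))))))) ((\d.(\e.((d e) e))) (\d.(\e.((d e) e)))))
  Redex: ((\f.(\g.(\h.((f h) (g h))))) ((\a.a) (\f.(\g.(\h.(f (g h)))))))
  Redex: ((\a.a) (\f.(\g.(\h.(f (g h))))))
  Redex: ((\d.(\e.((d e) e))) (\d.(\e.((d e) e))))
Total redexes: 3

Answer: 3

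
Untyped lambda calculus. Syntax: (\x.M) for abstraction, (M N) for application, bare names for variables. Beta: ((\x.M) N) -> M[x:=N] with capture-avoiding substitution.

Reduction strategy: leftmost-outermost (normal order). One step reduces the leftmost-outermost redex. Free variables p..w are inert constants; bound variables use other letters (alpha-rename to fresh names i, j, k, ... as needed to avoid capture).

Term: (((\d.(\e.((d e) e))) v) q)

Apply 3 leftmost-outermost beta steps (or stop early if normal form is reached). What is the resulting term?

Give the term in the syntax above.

Answer: ((v q) q)

Derivation:
Step 0: (((\d.(\e.((d e) e))) v) q)
Step 1: ((\e.((v e) e)) q)
Step 2: ((v q) q)
Step 3: (normal form reached)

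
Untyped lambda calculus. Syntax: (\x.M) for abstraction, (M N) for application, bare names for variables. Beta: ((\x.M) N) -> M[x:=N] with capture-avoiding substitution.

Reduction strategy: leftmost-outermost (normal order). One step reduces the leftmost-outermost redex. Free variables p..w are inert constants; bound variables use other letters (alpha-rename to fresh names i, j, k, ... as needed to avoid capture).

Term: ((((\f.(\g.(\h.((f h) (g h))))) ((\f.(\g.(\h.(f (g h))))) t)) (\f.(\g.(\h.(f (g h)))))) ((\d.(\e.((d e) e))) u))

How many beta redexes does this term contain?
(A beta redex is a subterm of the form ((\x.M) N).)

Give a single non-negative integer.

Term: ((((\f.(\g.(\h.((f h) (g h))))) ((\f.(\g.(\h.(f (g h))))) t)) (\f.(\g.(\h.(f (g h)))))) ((\d.(\e.((d e) e))) u))
  Redex: ((\f.(\g.(\h.((f h) (g h))))) ((\f.(\g.(\h.(f (g h))))) t))
  Redex: ((\f.(\g.(\h.(f (g h))))) t)
  Redex: ((\d.(\e.((d e) e))) u)
Total redexes: 3

Answer: 3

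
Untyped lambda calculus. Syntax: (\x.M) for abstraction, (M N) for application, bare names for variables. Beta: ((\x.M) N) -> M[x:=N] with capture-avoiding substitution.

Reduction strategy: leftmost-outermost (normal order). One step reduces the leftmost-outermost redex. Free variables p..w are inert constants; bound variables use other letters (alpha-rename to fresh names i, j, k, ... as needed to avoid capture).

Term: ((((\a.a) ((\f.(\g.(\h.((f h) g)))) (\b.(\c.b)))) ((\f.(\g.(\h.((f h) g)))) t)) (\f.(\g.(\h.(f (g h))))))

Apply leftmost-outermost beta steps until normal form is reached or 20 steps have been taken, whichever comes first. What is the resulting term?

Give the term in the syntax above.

Step 0: ((((\a.a) ((\f.(\g.(\h.((f h) g)))) (\b.(\c.b)))) ((\f.(\g.(\h.((f h) g)))) t)) (\f.(\g.(\h.(f (g h))))))
Step 1: ((((\f.(\g.(\h.((f h) g)))) (\b.(\c.b))) ((\f.(\g.(\h.((f h) g)))) t)) (\f.(\g.(\h.(f (g h))))))
Step 2: (((\g.(\h.(((\b.(\c.b)) h) g))) ((\f.(\g.(\h.((f h) g)))) t)) (\f.(\g.(\h.(f (g h))))))
Step 3: ((\h.(((\b.(\c.b)) h) ((\f.(\g.(\h.((f h) g)))) t))) (\f.(\g.(\h.(f (g h))))))
Step 4: (((\b.(\c.b)) (\f.(\g.(\h.(f (g h)))))) ((\f.(\g.(\h.((f h) g)))) t))
Step 5: ((\c.(\f.(\g.(\h.(f (g h)))))) ((\f.(\g.(\h.((f h) g)))) t))
Step 6: (\f.(\g.(\h.(f (g h)))))

Answer: (\f.(\g.(\h.(f (g h)))))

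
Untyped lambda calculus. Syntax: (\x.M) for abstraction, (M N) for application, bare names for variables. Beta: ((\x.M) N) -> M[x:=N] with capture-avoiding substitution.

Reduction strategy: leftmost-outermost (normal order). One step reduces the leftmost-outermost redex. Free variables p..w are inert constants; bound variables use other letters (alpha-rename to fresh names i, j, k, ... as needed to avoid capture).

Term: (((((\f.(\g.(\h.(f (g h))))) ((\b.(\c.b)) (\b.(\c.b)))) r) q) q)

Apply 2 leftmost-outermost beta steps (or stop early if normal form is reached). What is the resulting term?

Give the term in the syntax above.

Answer: (((\h.(((\b.(\c.b)) (\b.(\c.b))) (r h))) q) q)

Derivation:
Step 0: (((((\f.(\g.(\h.(f (g h))))) ((\b.(\c.b)) (\b.(\c.b)))) r) q) q)
Step 1: ((((\g.(\h.(((\b.(\c.b)) (\b.(\c.b))) (g h)))) r) q) q)
Step 2: (((\h.(((\b.(\c.b)) (\b.(\c.b))) (r h))) q) q)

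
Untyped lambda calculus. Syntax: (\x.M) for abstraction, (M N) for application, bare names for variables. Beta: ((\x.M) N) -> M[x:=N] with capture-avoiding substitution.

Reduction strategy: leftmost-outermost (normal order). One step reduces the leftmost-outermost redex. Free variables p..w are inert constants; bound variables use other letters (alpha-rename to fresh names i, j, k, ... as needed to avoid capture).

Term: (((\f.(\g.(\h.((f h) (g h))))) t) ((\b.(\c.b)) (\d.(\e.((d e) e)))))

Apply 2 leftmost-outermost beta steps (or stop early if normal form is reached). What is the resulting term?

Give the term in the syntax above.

Answer: (\h.((t h) (((\b.(\c.b)) (\d.(\e.((d e) e)))) h)))

Derivation:
Step 0: (((\f.(\g.(\h.((f h) (g h))))) t) ((\b.(\c.b)) (\d.(\e.((d e) e)))))
Step 1: ((\g.(\h.((t h) (g h)))) ((\b.(\c.b)) (\d.(\e.((d e) e)))))
Step 2: (\h.((t h) (((\b.(\c.b)) (\d.(\e.((d e) e)))) h)))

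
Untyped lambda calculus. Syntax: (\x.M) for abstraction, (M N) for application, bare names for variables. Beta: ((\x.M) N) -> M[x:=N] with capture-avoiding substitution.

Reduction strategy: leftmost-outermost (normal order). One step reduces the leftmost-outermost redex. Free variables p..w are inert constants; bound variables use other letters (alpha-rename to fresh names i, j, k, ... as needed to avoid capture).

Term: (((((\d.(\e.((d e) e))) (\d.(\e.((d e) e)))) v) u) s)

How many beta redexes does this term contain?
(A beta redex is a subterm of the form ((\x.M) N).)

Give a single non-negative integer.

Term: (((((\d.(\e.((d e) e))) (\d.(\e.((d e) e)))) v) u) s)
  Redex: ((\d.(\e.((d e) e))) (\d.(\e.((d e) e))))
Total redexes: 1

Answer: 1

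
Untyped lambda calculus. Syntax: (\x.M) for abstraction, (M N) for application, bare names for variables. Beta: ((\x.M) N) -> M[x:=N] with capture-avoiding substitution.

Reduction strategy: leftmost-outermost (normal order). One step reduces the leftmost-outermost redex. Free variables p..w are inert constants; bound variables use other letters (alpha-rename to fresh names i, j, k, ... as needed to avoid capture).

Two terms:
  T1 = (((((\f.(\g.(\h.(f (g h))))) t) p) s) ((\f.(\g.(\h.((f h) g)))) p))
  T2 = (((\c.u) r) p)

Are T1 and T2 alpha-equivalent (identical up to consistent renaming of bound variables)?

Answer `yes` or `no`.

Answer: no

Derivation:
Term 1: (((((\f.(\g.(\h.(f (g h))))) t) p) s) ((\f.(\g.(\h.((f h) g)))) p))
Term 2: (((\c.u) r) p)
Alpha-equivalence: compare structure up to binder renaming.
Result: False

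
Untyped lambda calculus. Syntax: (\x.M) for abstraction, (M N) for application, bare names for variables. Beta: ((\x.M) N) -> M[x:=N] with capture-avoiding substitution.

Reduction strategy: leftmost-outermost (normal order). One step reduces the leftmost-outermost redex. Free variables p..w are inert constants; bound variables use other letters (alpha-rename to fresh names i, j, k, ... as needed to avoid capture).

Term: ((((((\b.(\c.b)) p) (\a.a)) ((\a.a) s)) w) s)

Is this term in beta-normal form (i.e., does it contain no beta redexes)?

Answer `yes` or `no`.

Term: ((((((\b.(\c.b)) p) (\a.a)) ((\a.a) s)) w) s)
Found 2 beta redex(es).

Answer: no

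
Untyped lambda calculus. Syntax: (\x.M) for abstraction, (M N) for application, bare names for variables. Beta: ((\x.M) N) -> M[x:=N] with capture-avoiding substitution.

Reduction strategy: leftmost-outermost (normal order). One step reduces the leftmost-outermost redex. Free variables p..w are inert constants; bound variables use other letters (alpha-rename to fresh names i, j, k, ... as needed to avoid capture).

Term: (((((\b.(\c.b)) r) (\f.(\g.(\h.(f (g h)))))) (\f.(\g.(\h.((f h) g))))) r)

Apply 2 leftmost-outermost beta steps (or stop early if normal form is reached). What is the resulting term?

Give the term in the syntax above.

Step 0: (((((\b.(\c.b)) r) (\f.(\g.(\h.(f (g h)))))) (\f.(\g.(\h.((f h) g))))) r)
Step 1: ((((\c.r) (\f.(\g.(\h.(f (g h)))))) (\f.(\g.(\h.((f h) g))))) r)
Step 2: ((r (\f.(\g.(\h.((f h) g))))) r)

Answer: ((r (\f.(\g.(\h.((f h) g))))) r)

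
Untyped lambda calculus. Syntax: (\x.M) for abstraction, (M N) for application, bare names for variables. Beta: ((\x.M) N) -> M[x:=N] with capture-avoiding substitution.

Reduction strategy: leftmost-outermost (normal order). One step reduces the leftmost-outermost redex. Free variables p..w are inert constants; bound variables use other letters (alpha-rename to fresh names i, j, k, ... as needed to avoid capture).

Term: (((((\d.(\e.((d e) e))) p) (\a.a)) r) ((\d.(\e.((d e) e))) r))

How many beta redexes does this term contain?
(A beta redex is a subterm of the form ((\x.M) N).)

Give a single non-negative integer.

Answer: 2

Derivation:
Term: (((((\d.(\e.((d e) e))) p) (\a.a)) r) ((\d.(\e.((d e) e))) r))
  Redex: ((\d.(\e.((d e) e))) p)
  Redex: ((\d.(\e.((d e) e))) r)
Total redexes: 2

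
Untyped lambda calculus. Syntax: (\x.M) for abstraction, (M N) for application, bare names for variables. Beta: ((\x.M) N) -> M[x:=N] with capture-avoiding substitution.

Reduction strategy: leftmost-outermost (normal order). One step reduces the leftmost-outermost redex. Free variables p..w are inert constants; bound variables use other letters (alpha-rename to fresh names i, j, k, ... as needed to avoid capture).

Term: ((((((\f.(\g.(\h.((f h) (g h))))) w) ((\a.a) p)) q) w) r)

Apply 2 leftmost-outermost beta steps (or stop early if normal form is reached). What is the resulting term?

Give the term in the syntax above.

Answer: ((((\h.((w h) (((\a.a) p) h))) q) w) r)

Derivation:
Step 0: ((((((\f.(\g.(\h.((f h) (g h))))) w) ((\a.a) p)) q) w) r)
Step 1: (((((\g.(\h.((w h) (g h)))) ((\a.a) p)) q) w) r)
Step 2: ((((\h.((w h) (((\a.a) p) h))) q) w) r)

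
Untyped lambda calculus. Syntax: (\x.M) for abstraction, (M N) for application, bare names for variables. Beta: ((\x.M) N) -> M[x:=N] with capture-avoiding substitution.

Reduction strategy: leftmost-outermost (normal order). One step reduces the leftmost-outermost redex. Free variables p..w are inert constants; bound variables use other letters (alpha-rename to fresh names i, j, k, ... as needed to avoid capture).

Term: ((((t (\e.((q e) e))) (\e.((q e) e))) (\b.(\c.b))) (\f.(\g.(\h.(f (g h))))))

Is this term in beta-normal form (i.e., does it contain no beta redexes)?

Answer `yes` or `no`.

Answer: yes

Derivation:
Term: ((((t (\e.((q e) e))) (\e.((q e) e))) (\b.(\c.b))) (\f.(\g.(\h.(f (g h))))))
No beta redexes found.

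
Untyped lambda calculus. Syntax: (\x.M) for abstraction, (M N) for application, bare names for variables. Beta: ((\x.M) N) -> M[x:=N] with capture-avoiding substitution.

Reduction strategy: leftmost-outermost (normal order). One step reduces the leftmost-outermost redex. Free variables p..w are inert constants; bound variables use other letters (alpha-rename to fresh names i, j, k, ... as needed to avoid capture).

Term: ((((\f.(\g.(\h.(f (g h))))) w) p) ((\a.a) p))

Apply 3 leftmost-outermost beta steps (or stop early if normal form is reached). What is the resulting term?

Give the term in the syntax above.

Answer: (w (p ((\a.a) p)))

Derivation:
Step 0: ((((\f.(\g.(\h.(f (g h))))) w) p) ((\a.a) p))
Step 1: (((\g.(\h.(w (g h)))) p) ((\a.a) p))
Step 2: ((\h.(w (p h))) ((\a.a) p))
Step 3: (w (p ((\a.a) p)))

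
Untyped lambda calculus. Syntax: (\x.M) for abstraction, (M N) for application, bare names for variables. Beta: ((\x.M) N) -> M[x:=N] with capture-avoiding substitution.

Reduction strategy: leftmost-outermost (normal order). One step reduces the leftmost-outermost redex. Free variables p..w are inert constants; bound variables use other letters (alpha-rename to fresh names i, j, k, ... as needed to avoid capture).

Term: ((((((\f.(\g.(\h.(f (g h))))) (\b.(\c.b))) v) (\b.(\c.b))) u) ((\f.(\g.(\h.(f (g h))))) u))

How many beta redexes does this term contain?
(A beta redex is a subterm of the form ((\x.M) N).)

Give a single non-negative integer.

Term: ((((((\f.(\g.(\h.(f (g h))))) (\b.(\c.b))) v) (\b.(\c.b))) u) ((\f.(\g.(\h.(f (g h))))) u))
  Redex: ((\f.(\g.(\h.(f (g h))))) (\b.(\c.b)))
  Redex: ((\f.(\g.(\h.(f (g h))))) u)
Total redexes: 2

Answer: 2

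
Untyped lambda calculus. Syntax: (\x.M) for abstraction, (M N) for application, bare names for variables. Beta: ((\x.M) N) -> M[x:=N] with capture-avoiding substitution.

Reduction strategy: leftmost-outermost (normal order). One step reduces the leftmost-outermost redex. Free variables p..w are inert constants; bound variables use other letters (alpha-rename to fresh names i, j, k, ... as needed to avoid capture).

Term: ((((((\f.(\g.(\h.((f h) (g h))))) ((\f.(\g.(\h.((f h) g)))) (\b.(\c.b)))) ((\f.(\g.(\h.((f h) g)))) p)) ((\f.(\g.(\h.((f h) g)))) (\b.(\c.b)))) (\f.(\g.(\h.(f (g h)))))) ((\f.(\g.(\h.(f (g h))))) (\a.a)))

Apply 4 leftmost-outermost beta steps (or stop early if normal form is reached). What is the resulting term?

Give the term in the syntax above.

Step 0: ((((((\f.(\g.(\h.((f h) (g h))))) ((\f.(\g.(\h.((f h) g)))) (\b.(\c.b)))) ((\f.(\g.(\h.((f h) g)))) p)) ((\f.(\g.(\h.((f h) g)))) (\b.(\c.b)))) (\f.(\g.(\h.(f (g h)))))) ((\f.(\g.(\h.(f (g h))))) (\a.a)))
Step 1: (((((\g.(\h.((((\f.(\g.(\h.((f h) g)))) (\b.(\c.b))) h) (g h)))) ((\f.(\g.(\h.((f h) g)))) p)) ((\f.(\g.(\h.((f h) g)))) (\b.(\c.b)))) (\f.(\g.(\h.(f (g h)))))) ((\f.(\g.(\h.(f (g h))))) (\a.a)))
Step 2: ((((\h.((((\f.(\g.(\h.((f h) g)))) (\b.(\c.b))) h) (((\f.(\g.(\h.((f h) g)))) p) h))) ((\f.(\g.(\h.((f h) g)))) (\b.(\c.b)))) (\f.(\g.(\h.(f (g h)))))) ((\f.(\g.(\h.(f (g h))))) (\a.a)))
Step 3: ((((((\f.(\g.(\h.((f h) g)))) (\b.(\c.b))) ((\f.(\g.(\h.((f h) g)))) (\b.(\c.b)))) (((\f.(\g.(\h.((f h) g)))) p) ((\f.(\g.(\h.((f h) g)))) (\b.(\c.b))))) (\f.(\g.(\h.(f (g h)))))) ((\f.(\g.(\h.(f (g h))))) (\a.a)))
Step 4: (((((\g.(\h.(((\b.(\c.b)) h) g))) ((\f.(\g.(\h.((f h) g)))) (\b.(\c.b)))) (((\f.(\g.(\h.((f h) g)))) p) ((\f.(\g.(\h.((f h) g)))) (\b.(\c.b))))) (\f.(\g.(\h.(f (g h)))))) ((\f.(\g.(\h.(f (g h))))) (\a.a)))

Answer: (((((\g.(\h.(((\b.(\c.b)) h) g))) ((\f.(\g.(\h.((f h) g)))) (\b.(\c.b)))) (((\f.(\g.(\h.((f h) g)))) p) ((\f.(\g.(\h.((f h) g)))) (\b.(\c.b))))) (\f.(\g.(\h.(f (g h)))))) ((\f.(\g.(\h.(f (g h))))) (\a.a)))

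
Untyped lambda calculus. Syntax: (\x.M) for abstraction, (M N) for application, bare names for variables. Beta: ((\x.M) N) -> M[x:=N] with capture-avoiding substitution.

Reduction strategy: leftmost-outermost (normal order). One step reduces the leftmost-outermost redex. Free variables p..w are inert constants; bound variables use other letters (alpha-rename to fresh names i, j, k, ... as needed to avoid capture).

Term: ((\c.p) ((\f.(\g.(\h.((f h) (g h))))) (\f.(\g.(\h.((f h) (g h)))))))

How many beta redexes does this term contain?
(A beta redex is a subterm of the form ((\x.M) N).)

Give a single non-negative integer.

Term: ((\c.p) ((\f.(\g.(\h.((f h) (g h))))) (\f.(\g.(\h.((f h) (g h)))))))
  Redex: ((\c.p) ((\f.(\g.(\h.((f h) (g h))))) (\f.(\g.(\h.((f h) (g h)))))))
  Redex: ((\f.(\g.(\h.((f h) (g h))))) (\f.(\g.(\h.((f h) (g h))))))
Total redexes: 2

Answer: 2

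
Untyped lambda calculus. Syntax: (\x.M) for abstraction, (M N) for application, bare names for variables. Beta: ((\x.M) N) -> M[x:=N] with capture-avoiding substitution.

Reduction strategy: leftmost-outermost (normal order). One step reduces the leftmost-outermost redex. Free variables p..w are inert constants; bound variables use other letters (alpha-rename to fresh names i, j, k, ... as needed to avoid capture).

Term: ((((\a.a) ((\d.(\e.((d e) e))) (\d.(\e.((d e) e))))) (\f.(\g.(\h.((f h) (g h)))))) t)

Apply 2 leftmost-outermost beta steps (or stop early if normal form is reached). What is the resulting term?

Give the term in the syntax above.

Step 0: ((((\a.a) ((\d.(\e.((d e) e))) (\d.(\e.((d e) e))))) (\f.(\g.(\h.((f h) (g h)))))) t)
Step 1: ((((\d.(\e.((d e) e))) (\d.(\e.((d e) e)))) (\f.(\g.(\h.((f h) (g h)))))) t)
Step 2: (((\e.(((\d.(\e.((d e) e))) e) e)) (\f.(\g.(\h.((f h) (g h)))))) t)

Answer: (((\e.(((\d.(\e.((d e) e))) e) e)) (\f.(\g.(\h.((f h) (g h)))))) t)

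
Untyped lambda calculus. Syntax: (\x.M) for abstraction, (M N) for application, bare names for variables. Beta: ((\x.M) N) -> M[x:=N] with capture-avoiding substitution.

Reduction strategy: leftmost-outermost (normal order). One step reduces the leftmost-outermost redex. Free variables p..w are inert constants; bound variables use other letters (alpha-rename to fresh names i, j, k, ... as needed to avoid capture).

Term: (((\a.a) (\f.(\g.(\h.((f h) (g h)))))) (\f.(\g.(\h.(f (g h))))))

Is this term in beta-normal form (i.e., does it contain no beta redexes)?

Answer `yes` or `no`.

Term: (((\a.a) (\f.(\g.(\h.((f h) (g h)))))) (\f.(\g.(\h.(f (g h))))))
Found 1 beta redex(es).

Answer: no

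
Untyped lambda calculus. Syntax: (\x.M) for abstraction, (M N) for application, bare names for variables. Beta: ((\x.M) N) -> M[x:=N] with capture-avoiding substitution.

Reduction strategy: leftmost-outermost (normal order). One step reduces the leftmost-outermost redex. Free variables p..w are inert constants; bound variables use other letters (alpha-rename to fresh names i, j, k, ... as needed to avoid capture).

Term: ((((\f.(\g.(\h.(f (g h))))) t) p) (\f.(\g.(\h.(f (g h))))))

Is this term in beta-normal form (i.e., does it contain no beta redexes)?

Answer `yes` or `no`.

Answer: no

Derivation:
Term: ((((\f.(\g.(\h.(f (g h))))) t) p) (\f.(\g.(\h.(f (g h))))))
Found 1 beta redex(es).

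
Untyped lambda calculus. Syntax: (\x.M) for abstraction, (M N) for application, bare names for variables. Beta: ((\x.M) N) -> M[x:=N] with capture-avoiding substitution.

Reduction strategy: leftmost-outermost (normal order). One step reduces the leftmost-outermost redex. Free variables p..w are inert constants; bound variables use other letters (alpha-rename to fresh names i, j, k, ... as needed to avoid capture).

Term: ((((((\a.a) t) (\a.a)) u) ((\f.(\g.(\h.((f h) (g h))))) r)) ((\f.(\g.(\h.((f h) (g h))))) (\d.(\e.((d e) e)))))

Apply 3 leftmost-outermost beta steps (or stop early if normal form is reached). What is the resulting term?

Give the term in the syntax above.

Step 0: ((((((\a.a) t) (\a.a)) u) ((\f.(\g.(\h.((f h) (g h))))) r)) ((\f.(\g.(\h.((f h) (g h))))) (\d.(\e.((d e) e)))))
Step 1: ((((t (\a.a)) u) ((\f.(\g.(\h.((f h) (g h))))) r)) ((\f.(\g.(\h.((f h) (g h))))) (\d.(\e.((d e) e)))))
Step 2: ((((t (\a.a)) u) (\g.(\h.((r h) (g h))))) ((\f.(\g.(\h.((f h) (g h))))) (\d.(\e.((d e) e)))))
Step 3: ((((t (\a.a)) u) (\g.(\h.((r h) (g h))))) (\g.(\h.(((\d.(\e.((d e) e))) h) (g h)))))

Answer: ((((t (\a.a)) u) (\g.(\h.((r h) (g h))))) (\g.(\h.(((\d.(\e.((d e) e))) h) (g h)))))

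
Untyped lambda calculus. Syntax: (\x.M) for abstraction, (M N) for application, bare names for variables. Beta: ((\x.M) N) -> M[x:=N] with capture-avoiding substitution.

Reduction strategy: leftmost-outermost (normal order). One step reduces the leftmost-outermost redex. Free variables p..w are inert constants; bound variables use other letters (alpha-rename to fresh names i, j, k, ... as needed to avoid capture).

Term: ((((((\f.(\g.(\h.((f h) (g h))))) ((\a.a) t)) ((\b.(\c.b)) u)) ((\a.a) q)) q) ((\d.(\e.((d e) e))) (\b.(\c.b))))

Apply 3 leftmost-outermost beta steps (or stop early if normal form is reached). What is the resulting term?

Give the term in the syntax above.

Answer: ((((((\a.a) t) ((\a.a) q)) (((\b.(\c.b)) u) ((\a.a) q))) q) ((\d.(\e.((d e) e))) (\b.(\c.b))))

Derivation:
Step 0: ((((((\f.(\g.(\h.((f h) (g h))))) ((\a.a) t)) ((\b.(\c.b)) u)) ((\a.a) q)) q) ((\d.(\e.((d e) e))) (\b.(\c.b))))
Step 1: (((((\g.(\h.((((\a.a) t) h) (g h)))) ((\b.(\c.b)) u)) ((\a.a) q)) q) ((\d.(\e.((d e) e))) (\b.(\c.b))))
Step 2: ((((\h.((((\a.a) t) h) (((\b.(\c.b)) u) h))) ((\a.a) q)) q) ((\d.(\e.((d e) e))) (\b.(\c.b))))
Step 3: ((((((\a.a) t) ((\a.a) q)) (((\b.(\c.b)) u) ((\a.a) q))) q) ((\d.(\e.((d e) e))) (\b.(\c.b))))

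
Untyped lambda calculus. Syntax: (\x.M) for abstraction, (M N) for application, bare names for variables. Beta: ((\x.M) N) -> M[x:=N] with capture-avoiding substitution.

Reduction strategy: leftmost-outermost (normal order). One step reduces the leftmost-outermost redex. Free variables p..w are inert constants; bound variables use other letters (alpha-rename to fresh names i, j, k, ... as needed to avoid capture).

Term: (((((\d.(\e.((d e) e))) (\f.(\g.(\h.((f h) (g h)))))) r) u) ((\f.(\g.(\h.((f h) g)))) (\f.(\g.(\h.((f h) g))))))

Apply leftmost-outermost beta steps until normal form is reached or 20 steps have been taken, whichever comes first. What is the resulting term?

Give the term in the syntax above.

Step 0: (((((\d.(\e.((d e) e))) (\f.(\g.(\h.((f h) (g h)))))) r) u) ((\f.(\g.(\h.((f h) g)))) (\f.(\g.(\h.((f h) g))))))
Step 1: ((((\e.(((\f.(\g.(\h.((f h) (g h))))) e) e)) r) u) ((\f.(\g.(\h.((f h) g)))) (\f.(\g.(\h.((f h) g))))))
Step 2: (((((\f.(\g.(\h.((f h) (g h))))) r) r) u) ((\f.(\g.(\h.((f h) g)))) (\f.(\g.(\h.((f h) g))))))
Step 3: ((((\g.(\h.((r h) (g h)))) r) u) ((\f.(\g.(\h.((f h) g)))) (\f.(\g.(\h.((f h) g))))))
Step 4: (((\h.((r h) (r h))) u) ((\f.(\g.(\h.((f h) g)))) (\f.(\g.(\h.((f h) g))))))
Step 5: (((r u) (r u)) ((\f.(\g.(\h.((f h) g)))) (\f.(\g.(\h.((f h) g))))))
Step 6: (((r u) (r u)) (\g.(\h.(((\f.(\g.(\h.((f h) g)))) h) g))))
Step 7: (((r u) (r u)) (\g.(\h.((\g.(\i.((h i) g))) g))))
Step 8: (((r u) (r u)) (\g.(\h.(\i.((h i) g)))))

Answer: (((r u) (r u)) (\g.(\h.(\i.((h i) g)))))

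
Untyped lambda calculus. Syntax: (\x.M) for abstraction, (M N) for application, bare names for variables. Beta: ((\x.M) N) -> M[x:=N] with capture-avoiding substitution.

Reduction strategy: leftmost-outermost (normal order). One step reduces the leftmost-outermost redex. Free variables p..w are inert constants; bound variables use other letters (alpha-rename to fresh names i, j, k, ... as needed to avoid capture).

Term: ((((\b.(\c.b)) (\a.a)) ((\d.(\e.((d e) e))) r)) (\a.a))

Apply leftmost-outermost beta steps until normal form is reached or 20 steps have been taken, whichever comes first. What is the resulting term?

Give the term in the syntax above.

Answer: (\a.a)

Derivation:
Step 0: ((((\b.(\c.b)) (\a.a)) ((\d.(\e.((d e) e))) r)) (\a.a))
Step 1: (((\c.(\a.a)) ((\d.(\e.((d e) e))) r)) (\a.a))
Step 2: ((\a.a) (\a.a))
Step 3: (\a.a)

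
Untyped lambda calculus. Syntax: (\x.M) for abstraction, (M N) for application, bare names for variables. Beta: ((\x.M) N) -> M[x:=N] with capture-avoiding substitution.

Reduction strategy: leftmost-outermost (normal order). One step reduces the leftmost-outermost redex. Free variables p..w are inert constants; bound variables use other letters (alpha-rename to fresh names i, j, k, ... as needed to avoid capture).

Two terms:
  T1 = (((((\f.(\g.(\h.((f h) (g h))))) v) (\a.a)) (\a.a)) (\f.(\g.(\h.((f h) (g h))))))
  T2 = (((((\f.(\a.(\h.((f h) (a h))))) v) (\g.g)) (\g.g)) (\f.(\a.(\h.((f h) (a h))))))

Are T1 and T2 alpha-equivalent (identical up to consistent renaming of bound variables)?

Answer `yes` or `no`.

Term 1: (((((\f.(\g.(\h.((f h) (g h))))) v) (\a.a)) (\a.a)) (\f.(\g.(\h.((f h) (g h))))))
Term 2: (((((\f.(\a.(\h.((f h) (a h))))) v) (\g.g)) (\g.g)) (\f.(\a.(\h.((f h) (a h))))))
Alpha-equivalence: compare structure up to binder renaming.
Result: True

Answer: yes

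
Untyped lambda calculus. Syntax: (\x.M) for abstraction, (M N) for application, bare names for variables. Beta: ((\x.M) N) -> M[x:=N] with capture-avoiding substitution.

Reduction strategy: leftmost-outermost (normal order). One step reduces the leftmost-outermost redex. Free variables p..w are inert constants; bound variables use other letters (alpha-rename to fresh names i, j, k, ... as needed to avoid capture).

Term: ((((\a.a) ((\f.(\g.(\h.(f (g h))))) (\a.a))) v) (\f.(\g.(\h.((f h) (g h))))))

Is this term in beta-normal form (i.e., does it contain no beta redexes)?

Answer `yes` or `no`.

Answer: no

Derivation:
Term: ((((\a.a) ((\f.(\g.(\h.(f (g h))))) (\a.a))) v) (\f.(\g.(\h.((f h) (g h))))))
Found 2 beta redex(es).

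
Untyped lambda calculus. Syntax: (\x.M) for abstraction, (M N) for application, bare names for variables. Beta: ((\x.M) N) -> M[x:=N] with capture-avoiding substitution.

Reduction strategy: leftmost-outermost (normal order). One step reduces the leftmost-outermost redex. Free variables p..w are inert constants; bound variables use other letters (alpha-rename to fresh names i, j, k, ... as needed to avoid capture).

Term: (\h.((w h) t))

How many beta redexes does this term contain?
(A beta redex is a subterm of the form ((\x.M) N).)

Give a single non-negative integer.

Term: (\h.((w h) t))
  (no redexes)
Total redexes: 0

Answer: 0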